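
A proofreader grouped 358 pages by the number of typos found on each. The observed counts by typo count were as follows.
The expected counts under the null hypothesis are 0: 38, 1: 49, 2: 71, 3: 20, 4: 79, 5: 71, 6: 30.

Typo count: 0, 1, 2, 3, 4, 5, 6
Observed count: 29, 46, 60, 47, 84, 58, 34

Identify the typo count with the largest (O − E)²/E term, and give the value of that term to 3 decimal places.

3, 36.450

0: (29 − 38)²/38 = 81/38 = 2.1316
1: (46 − 49)²/49 = 9/49 = 0.1837
2: (60 − 71)²/71 = 121/71 = 1.7042
3: (47 − 20)²/20 = 729/20 = 36.4500
4: (84 − 79)²/79 = 25/79 = 0.3165
5: (58 − 71)²/71 = 169/71 = 2.3803
6: (34 − 30)²/30 = 16/30 = 0.5333
The largest term is for 3: 36.450.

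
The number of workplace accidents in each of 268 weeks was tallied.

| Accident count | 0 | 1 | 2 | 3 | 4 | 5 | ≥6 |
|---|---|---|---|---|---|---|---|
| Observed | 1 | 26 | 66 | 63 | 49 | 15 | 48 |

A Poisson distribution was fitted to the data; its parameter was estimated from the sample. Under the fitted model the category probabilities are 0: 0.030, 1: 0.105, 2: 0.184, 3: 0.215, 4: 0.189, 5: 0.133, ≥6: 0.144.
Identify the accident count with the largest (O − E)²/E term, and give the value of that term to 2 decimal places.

Expected counts E_i = n·p_i: 268×0.030 = 8.04, 268×0.105 = 28.14, 268×0.184 = 49.312, 268×0.215 = 57.62, 268×0.189 = 50.652, 268×0.133 = 35.644, 268×0.144 = 38.592.
cat         O        E   (O−E)²/E
0           1     8.04      6.164
1          26    28.14      0.163
2          66   49.312      5.647
3          63    57.62      0.502
4          49   50.652      0.054
5          15   35.644     11.956
≥6         48   38.592      2.293
The largest term is for 5: 11.96.

5, 11.96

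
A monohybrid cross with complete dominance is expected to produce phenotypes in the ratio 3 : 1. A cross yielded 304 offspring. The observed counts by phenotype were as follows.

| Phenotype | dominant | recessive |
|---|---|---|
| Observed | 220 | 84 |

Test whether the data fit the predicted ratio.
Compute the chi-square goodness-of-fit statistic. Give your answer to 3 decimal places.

Ratio total = 4. Expected counts: 304×3/4 = 228, 304×1/4 = 76.
cat            O        E   (O−E)²/E
dominant     220      228     0.2807
recessive     84       76     0.8421
Sum = 1.123

1.123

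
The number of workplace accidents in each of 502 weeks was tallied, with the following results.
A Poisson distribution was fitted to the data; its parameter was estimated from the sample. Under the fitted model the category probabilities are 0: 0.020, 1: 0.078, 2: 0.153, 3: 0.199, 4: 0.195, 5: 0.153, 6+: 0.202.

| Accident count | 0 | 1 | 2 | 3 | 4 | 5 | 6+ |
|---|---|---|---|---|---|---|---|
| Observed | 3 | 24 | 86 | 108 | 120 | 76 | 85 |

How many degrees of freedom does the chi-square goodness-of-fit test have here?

There are k = 7 categories and 1 parameter estimated from the data, so df = 7 − 1 − 1 = 5.

5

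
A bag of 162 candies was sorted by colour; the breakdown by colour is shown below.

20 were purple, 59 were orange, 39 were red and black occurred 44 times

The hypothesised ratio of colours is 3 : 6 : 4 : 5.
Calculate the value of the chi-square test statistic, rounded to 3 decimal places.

2.550

Ratio total = 18. Expected counts: 162×3/18 = 27, 162×6/18 = 54, 162×4/18 = 36, 162×5/18 = 45.
cat         O        E   (O−E)²/E
purple     20       27     1.8148
orange     59       54     0.4630
red        39       36     0.2500
black      44       45     0.0222
Sum = 2.550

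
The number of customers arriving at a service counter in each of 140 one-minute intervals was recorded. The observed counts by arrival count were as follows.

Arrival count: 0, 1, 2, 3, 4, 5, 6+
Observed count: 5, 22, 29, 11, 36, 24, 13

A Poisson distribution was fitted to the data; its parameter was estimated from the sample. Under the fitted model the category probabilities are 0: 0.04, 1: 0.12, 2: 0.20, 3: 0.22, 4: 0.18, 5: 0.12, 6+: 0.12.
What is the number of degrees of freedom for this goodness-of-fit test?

There are k = 7 categories and 1 parameter estimated from the data, so df = 7 − 1 − 1 = 5.

5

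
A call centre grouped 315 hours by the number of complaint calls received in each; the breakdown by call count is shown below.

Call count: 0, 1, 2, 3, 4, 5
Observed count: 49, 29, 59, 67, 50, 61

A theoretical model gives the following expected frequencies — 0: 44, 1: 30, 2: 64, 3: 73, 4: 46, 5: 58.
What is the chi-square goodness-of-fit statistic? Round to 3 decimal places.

1.988

χ² = (49−44)²/44 + (29−30)²/30 + (59−64)²/64 + (67−73)²/73 + (50−46)²/46 + (61−58)²/58
   = 0.5682 + 0.0333 + 0.3906 + 0.4932 + 0.3478 + 0.1552
Sum = 1.988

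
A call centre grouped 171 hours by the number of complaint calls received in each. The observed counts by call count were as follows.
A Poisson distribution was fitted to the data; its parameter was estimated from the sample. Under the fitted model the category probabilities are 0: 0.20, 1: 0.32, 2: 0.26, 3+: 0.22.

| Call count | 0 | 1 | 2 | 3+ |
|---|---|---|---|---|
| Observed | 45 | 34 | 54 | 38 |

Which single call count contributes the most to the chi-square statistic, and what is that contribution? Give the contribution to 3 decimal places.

Expected counts E_i = n·p_i: 171×0.20 = 34.2, 171×0.32 = 54.72, 171×0.26 = 44.46, 171×0.22 = 37.62.
cat         O        E   (O−E)²/E
0          45     34.2     3.4105
1          34    54.72     7.8457
2          54    44.46     2.0470
3+         38    37.62     0.0038
The largest term is for 1: 7.846.

1, 7.846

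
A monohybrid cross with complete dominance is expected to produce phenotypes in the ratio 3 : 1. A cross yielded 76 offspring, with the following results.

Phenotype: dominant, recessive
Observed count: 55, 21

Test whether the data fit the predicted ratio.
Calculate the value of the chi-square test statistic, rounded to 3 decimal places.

0.281

Ratio total = 4. Expected counts: 76×3/4 = 57, 76×1/4 = 19.
cat            O        E   (O−E)²/E
dominant      55       57     0.0702
recessive     21       19     0.2105
Sum = 0.281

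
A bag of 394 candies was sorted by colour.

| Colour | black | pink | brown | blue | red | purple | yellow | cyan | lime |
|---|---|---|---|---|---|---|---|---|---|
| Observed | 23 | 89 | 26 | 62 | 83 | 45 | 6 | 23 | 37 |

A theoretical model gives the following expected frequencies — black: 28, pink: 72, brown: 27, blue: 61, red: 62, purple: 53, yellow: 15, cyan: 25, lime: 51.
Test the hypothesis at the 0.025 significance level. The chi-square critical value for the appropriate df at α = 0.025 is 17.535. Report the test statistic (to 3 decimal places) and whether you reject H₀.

black: (23 − 28)²/28 = 25/28 = 0.8929
pink: (89 − 72)²/72 = 289/72 = 4.0139
brown: (26 − 27)²/27 = 1/27 = 0.0370
blue: (62 − 61)²/61 = 1/61 = 0.0164
red: (83 − 62)²/62 = 441/62 = 7.1129
purple: (45 − 53)²/53 = 64/53 = 1.2075
yellow: (6 − 15)²/15 = 81/15 = 5.4000
cyan: (23 − 25)²/25 = 4/25 = 0.1600
lime: (37 − 51)²/51 = 196/51 = 3.8431
Sum = 22.684
df = 8. Since 22.684 > 17.535, we reject H₀.

22.684; reject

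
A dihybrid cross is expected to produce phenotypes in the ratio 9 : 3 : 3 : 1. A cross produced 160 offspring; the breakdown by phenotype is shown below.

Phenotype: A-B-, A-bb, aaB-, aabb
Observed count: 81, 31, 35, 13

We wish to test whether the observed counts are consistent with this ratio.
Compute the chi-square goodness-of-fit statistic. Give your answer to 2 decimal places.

Ratio total = 16. Expected counts: 160×9/16 = 90, 160×3/16 = 30, 160×3/16 = 30, 160×1/16 = 10.
χ² = (81−90)²/90 + (31−30)²/30 + (35−30)²/30 + (13−10)²/10
   = 0.900 + 0.033 + 0.833 + 0.900
Sum = 2.67

2.67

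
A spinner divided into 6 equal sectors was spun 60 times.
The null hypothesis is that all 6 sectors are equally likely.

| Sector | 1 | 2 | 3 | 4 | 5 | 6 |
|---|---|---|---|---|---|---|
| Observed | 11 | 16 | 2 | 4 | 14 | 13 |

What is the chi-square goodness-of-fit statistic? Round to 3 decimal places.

16.200

Under H₀ each category has probability 1/6, so each expected count is 60/6 = 10.
1: (11 − 10)²/10 = 1/10 = 0.1000
2: (16 − 10)²/10 = 36/10 = 3.6000
3: (2 − 10)²/10 = 64/10 = 6.4000
4: (4 − 10)²/10 = 36/10 = 3.6000
5: (14 − 10)²/10 = 16/10 = 1.6000
6: (13 − 10)²/10 = 9/10 = 0.9000
Sum = 16.200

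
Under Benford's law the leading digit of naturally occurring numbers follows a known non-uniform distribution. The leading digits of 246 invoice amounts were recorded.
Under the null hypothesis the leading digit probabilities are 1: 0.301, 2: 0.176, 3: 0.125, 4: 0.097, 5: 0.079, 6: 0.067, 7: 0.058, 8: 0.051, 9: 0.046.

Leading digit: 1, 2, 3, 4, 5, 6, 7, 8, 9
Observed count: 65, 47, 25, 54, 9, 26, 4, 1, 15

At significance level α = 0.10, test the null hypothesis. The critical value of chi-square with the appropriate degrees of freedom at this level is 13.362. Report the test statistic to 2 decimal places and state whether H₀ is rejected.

Expected counts E_i = n·p_i: 246×0.301 = 74.046, 246×0.176 = 43.296, 246×0.125 = 30.75, 246×0.097 = 23.862, 246×0.079 = 19.434, 246×0.067 = 16.482, 246×0.058 = 14.268, 246×0.051 = 12.546, 246×0.046 = 11.316.
1: (65 − 74.046)²/74.046 = 81.830116/74.046 = 1.105
2: (47 − 43.296)²/43.296 = 13.719616/43.296 = 0.317
3: (25 − 30.75)²/30.75 = 33.0625/30.75 = 1.075
4: (54 − 23.862)²/23.862 = 908.299044/23.862 = 38.065
5: (9 − 19.434)²/19.434 = 108.868356/19.434 = 5.602
6: (26 − 16.482)²/16.482 = 90.592324/16.482 = 5.496
7: (4 − 14.268)²/14.268 = 105.431824/14.268 = 7.389
8: (1 − 12.546)²/12.546 = 133.310116/12.546 = 10.626
9: (15 − 11.316)²/11.316 = 13.571856/11.316 = 1.199
Sum = 70.87
df = 8. Since 70.87 > 13.362, we reject H₀.

70.87; reject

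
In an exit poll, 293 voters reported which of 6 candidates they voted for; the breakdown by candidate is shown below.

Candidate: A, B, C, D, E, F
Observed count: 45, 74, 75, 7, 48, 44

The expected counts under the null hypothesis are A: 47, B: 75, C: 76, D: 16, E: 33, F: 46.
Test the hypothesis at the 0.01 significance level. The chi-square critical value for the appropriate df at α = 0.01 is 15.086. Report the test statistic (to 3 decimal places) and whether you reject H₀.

χ² = (45−47)²/47 + (74−75)²/75 + (75−76)²/76 + (7−16)²/16 + (48−33)²/33 + (44−46)²/46
   = 0.0851 + 0.0133 + 0.0132 + 5.0625 + 6.8182 + 0.0870
Sum = 12.079
df = 5. Since 12.079 < 15.086, we do not reject H₀.

12.079; do not reject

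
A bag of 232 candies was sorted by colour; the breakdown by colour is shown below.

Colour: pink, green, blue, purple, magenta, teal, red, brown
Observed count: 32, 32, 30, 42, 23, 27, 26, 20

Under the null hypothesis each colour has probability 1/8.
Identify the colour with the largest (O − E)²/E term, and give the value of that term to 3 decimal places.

Under H₀ each category has probability 1/8, so each expected count is 232/8 = 29.
cat          O        E   (O−E)²/E
pink        32       29     0.3103
green       32       29     0.3103
blue        30       29     0.0345
purple      42       29     5.8276
magenta     23       29     1.2414
teal        27       29     0.1379
red         26       29     0.3103
brown       20       29     2.7931
The largest term is for purple: 5.828.

purple, 5.828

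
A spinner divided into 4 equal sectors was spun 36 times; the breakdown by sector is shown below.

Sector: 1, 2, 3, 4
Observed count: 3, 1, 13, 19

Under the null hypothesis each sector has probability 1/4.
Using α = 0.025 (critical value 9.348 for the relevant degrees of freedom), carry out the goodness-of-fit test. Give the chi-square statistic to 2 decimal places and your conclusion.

Under H₀ each category has probability 1/4, so each expected count is 36/4 = 9.
χ² = (3−9)²/9 + (1−9)²/9 + (13−9)²/9 + (19−9)²/9
   = 4.000 + 7.111 + 1.778 + 11.111
Sum = 24.00
df = 3. Since 24.00 > 9.348, we reject H₀.

24.00; reject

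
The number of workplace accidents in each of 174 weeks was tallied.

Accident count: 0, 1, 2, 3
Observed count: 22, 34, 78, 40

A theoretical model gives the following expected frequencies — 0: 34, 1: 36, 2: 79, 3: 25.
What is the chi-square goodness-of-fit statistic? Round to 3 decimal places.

13.359

cat         O        E   (O−E)²/E
0          22       34     4.2353
1          34       36     0.1111
2          78       79     0.0127
3          40       25     9.0000
Sum = 13.359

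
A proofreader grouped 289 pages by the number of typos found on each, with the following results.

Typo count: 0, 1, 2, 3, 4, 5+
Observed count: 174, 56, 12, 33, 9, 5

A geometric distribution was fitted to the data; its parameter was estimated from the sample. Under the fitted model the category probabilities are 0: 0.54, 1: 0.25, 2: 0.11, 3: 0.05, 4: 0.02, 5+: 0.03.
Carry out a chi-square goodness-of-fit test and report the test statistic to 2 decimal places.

45.20

Expected counts E_i = n·p_i: 289×0.54 = 156.06, 289×0.25 = 72.25, 289×0.11 = 31.79, 289×0.05 = 14.45, 289×0.02 = 5.78, 289×0.03 = 8.67.
cat         O        E   (O−E)²/E
0         174   156.06      2.062
1          56    72.25      3.655
2          12    31.79     12.320
3          33    14.45     23.813
4           9     5.78      1.794
5+          5     8.67      1.554
Sum = 45.20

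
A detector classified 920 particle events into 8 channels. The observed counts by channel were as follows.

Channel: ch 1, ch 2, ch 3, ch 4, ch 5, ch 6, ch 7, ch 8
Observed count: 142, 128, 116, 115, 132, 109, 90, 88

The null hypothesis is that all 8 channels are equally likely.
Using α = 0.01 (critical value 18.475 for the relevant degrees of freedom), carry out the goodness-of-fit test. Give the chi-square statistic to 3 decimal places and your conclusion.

Under H₀ each category has probability 1/8, so each expected count is 920/8 = 115.
ch 1: (142 − 115)²/115 = 729/115 = 6.3391
ch 2: (128 − 115)²/115 = 169/115 = 1.4696
ch 3: (116 − 115)²/115 = 1/115 = 0.0087
ch 4: (115 − 115)²/115 = 0/115 = 0.0000
ch 5: (132 − 115)²/115 = 289/115 = 2.5130
ch 6: (109 − 115)²/115 = 36/115 = 0.3130
ch 7: (90 − 115)²/115 = 625/115 = 5.4348
ch 8: (88 − 115)²/115 = 729/115 = 6.3391
Sum = 22.417
df = 7. Since 22.417 > 18.475, we reject H₀.

22.417; reject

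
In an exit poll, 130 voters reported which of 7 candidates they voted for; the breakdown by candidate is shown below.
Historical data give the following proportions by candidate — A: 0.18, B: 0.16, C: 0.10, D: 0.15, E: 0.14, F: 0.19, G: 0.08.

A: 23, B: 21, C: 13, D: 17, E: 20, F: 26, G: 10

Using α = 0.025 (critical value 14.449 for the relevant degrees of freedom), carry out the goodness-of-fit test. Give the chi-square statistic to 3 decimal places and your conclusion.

Expected counts E_i = n·p_i: 130×0.18 = 23.4, 130×0.16 = 20.8, 130×0.10 = 13, 130×0.15 = 19.5, 130×0.14 = 18.2, 130×0.19 = 24.7, 130×0.08 = 10.4.
cat         O        E   (O−E)²/E
A          23     23.4     0.0068
B          21     20.8     0.0019
C          13       13     0.0000
D          17     19.5     0.3205
E          20     18.2     0.1780
F          26     24.7     0.0684
G          10     10.4     0.0154
Sum = 0.591
df = 6. Since 0.591 < 14.449, we do not reject H₀.

0.591; do not reject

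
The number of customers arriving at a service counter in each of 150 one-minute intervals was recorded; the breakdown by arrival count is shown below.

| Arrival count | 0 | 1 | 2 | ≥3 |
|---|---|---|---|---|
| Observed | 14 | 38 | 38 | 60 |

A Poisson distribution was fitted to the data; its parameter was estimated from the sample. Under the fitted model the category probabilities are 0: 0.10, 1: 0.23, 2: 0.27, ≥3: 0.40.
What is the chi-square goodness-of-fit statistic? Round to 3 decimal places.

0.576

Expected counts E_i = n·p_i: 150×0.10 = 15, 150×0.23 = 34.5, 150×0.27 = 40.5, 150×0.40 = 60.
0: (14 − 15)²/15 = 1/15 = 0.0667
1: (38 − 34.5)²/34.5 = 12.25/34.5 = 0.3551
2: (38 − 40.5)²/40.5 = 6.25/40.5 = 0.1543
≥3: (60 − 60)²/60 = 0/60 = 0.0000
Sum = 0.576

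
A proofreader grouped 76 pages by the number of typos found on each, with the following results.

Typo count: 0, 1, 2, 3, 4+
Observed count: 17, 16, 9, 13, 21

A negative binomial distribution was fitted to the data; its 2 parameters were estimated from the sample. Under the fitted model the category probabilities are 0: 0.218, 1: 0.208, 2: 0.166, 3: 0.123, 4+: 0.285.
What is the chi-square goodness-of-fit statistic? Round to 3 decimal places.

Expected counts E_i = n·p_i: 76×0.218 = 16.568, 76×0.208 = 15.808, 76×0.166 = 12.616, 76×0.123 = 9.348, 76×0.285 = 21.66.
0: (17 − 16.568)²/16.568 = 0.186624/16.568 = 0.0113
1: (16 − 15.808)²/15.808 = 0.036864/15.808 = 0.0023
2: (9 − 12.616)²/12.616 = 13.075456/12.616 = 1.0364
3: (13 − 9.348)²/9.348 = 13.337104/9.348 = 1.4267
4+: (21 − 21.66)²/21.66 = 0.4356/21.66 = 0.0201
Sum = 2.497

2.497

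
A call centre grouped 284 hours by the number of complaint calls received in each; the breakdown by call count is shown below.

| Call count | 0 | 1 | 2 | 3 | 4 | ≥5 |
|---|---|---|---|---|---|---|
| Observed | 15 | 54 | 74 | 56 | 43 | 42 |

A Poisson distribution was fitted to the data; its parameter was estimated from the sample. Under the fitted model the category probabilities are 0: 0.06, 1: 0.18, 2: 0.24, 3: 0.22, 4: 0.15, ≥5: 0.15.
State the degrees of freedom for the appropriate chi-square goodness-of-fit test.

There are k = 6 categories and 1 parameter estimated from the data, so df = 6 − 1 − 1 = 4.

4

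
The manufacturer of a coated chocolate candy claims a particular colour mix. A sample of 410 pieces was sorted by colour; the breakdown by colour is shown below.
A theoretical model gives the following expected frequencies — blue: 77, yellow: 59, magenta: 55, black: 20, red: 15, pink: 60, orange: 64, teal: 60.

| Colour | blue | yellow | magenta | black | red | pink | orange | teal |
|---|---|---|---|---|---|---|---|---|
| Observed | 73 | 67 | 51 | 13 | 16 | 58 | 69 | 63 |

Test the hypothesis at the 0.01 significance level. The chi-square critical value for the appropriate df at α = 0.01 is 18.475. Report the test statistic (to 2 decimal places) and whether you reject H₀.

χ² = (73−77)²/77 + (67−59)²/59 + (51−55)²/55 + (13−20)²/20 + (16−15)²/15 + (58−60)²/60 + (69−64)²/64 + (63−60)²/60
   = 0.208 + 1.085 + 0.291 + 2.450 + 0.067 + 0.067 + 0.391 + 0.150
Sum = 4.71
df = 7. Since 4.71 < 18.475, we do not reject H₀.

4.71; do not reject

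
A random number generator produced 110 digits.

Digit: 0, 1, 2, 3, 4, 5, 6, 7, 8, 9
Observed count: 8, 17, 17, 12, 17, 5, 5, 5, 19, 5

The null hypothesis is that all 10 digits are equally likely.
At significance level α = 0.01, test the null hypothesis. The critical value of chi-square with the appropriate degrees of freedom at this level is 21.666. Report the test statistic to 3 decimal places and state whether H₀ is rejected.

29.636; reject

Expected count for each of the 10 categories: 110/10 = 11.
cat         O        E   (O−E)²/E
0           8       11     0.8182
1          17       11     3.2727
2          17       11     3.2727
3          12       11     0.0909
4          17       11     3.2727
5           5       11     3.2727
6           5       11     3.2727
7           5       11     3.2727
8          19       11     5.8182
9           5       11     3.2727
Sum = 29.636
df = 9. Since 29.636 > 21.666, we reject H₀.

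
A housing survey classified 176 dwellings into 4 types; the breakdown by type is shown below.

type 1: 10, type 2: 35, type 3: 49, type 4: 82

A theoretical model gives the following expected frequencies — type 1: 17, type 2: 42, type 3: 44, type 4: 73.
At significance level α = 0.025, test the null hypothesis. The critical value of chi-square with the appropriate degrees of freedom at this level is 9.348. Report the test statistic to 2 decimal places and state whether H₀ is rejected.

cat         O        E   (O−E)²/E
type 1     10       17      2.882
type 2     35       42      1.167
type 3     49       44      0.568
type 4     82       73      1.110
Sum = 5.73
df = 3. Since 5.73 < 9.348, we do not reject H₀.

5.73; do not reject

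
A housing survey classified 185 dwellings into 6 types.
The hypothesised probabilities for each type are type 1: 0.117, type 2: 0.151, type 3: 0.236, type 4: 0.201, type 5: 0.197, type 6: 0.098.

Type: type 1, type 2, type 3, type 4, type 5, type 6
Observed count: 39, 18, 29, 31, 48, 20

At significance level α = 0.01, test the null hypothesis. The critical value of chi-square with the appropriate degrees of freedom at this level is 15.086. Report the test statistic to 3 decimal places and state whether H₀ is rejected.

Expected counts E_i = n·p_i: 185×0.117 = 21.645, 185×0.151 = 27.935, 185×0.236 = 43.66, 185×0.201 = 37.185, 185×0.197 = 36.445, 185×0.098 = 18.13.
χ² = (39−21.645)²/21.645 + (18−27.935)²/27.935 + (29−43.66)²/43.66 + (31−37.185)²/37.185 + (48−36.445)²/36.445 + (20−18.13)²/18.13
   = 13.9153 + 3.5334 + 4.9225 + 1.0288 + 3.6635 + 0.1929
Sum = 27.256
df = 5. Since 27.256 > 15.086, we reject H₀.

27.256; reject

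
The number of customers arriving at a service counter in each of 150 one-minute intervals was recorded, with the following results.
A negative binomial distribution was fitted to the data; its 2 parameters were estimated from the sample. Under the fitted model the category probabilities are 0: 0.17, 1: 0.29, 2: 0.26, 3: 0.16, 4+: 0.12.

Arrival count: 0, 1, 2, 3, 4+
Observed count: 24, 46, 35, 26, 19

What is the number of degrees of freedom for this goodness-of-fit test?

There are k = 5 categories and 2 parameters estimated from the data, so df = 5 − 1 − 2 = 2.

2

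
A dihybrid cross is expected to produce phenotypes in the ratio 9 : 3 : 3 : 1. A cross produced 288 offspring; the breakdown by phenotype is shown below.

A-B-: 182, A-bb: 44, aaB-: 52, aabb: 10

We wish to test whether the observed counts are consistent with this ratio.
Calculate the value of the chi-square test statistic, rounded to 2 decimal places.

Ratio total = 16. Expected counts: 288×9/16 = 162, 288×3/16 = 54, 288×3/16 = 54, 288×1/16 = 18.
cat         O        E   (O−E)²/E
A-B-      182      162      2.469
A-bb       44       54      1.852
aaB-       52       54      0.074
aabb       10       18      3.556
Sum = 7.95

7.95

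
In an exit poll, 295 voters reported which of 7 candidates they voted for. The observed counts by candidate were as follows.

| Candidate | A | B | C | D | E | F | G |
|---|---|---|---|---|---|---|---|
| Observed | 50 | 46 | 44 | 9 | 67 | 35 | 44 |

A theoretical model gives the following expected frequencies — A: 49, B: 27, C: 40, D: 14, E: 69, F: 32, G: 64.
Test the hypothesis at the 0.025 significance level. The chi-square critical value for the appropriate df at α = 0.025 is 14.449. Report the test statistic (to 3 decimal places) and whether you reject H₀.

A: (50 − 49)²/49 = 1/49 = 0.0204
B: (46 − 27)²/27 = 361/27 = 13.3704
C: (44 − 40)²/40 = 16/40 = 0.4000
D: (9 − 14)²/14 = 25/14 = 1.7857
E: (67 − 69)²/69 = 4/69 = 0.0580
F: (35 − 32)²/32 = 9/32 = 0.2813
G: (44 − 64)²/64 = 400/64 = 6.2500
Sum = 22.166
df = 6. Since 22.166 > 14.449, we reject H₀.

22.166; reject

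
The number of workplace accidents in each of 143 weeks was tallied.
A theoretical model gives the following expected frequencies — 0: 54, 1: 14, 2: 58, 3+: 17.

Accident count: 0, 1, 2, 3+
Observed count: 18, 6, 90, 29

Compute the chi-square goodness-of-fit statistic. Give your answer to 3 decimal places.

χ² = (18−54)²/54 + (6−14)²/14 + (90−58)²/58 + (29−17)²/17
   = 24.0000 + 4.5714 + 17.6552 + 8.4706
Sum = 54.697

54.697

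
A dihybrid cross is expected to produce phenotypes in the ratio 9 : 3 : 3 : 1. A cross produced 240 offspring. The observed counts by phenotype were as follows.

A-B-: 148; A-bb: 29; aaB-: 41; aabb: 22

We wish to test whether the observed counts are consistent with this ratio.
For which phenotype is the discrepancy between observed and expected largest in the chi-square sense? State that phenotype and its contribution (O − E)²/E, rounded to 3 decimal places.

Ratio total = 16. Expected counts: 240×9/16 = 135, 240×3/16 = 45, 240×3/16 = 45, 240×1/16 = 15.
χ² = (148−135)²/135 + (29−45)²/45 + (41−45)²/45 + (22−15)²/15
   = 1.2519 + 5.6889 + 0.3556 + 3.2667
The largest term is for A-bb: 5.689.

A-bb, 5.689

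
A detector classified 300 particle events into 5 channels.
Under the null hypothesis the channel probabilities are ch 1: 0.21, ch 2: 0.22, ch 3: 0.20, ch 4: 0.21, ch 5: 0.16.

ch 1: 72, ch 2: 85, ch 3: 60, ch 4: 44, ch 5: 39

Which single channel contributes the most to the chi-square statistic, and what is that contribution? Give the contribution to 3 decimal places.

Expected counts E_i = n·p_i: 300×0.21 = 63, 300×0.22 = 66, 300×0.20 = 60, 300×0.21 = 63, 300×0.16 = 48.
cat         O        E   (O−E)²/E
ch 1       72       63     1.2857
ch 2       85       66     5.4697
ch 3       60       60     0.0000
ch 4       44       63     5.7302
ch 5       39       48     1.6875
The largest term is for ch 4: 5.730.

ch 4, 5.730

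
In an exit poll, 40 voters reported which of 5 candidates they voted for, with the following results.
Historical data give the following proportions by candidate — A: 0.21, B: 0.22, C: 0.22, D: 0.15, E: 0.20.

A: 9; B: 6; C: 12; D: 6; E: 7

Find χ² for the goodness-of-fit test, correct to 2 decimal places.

Expected counts E_i = n·p_i: 40×0.21 = 8.4, 40×0.22 = 8.8, 40×0.22 = 8.8, 40×0.15 = 6, 40×0.20 = 8.
A: (9 − 8.4)²/8.4 = 0.36/8.4 = 0.043
B: (6 − 8.8)²/8.8 = 7.84/8.8 = 0.891
C: (12 − 8.8)²/8.8 = 10.24/8.8 = 1.164
D: (6 − 6)²/6 = 0/6 = 0.000
E: (7 − 8)²/8 = 1/8 = 0.125
Sum = 2.22

2.22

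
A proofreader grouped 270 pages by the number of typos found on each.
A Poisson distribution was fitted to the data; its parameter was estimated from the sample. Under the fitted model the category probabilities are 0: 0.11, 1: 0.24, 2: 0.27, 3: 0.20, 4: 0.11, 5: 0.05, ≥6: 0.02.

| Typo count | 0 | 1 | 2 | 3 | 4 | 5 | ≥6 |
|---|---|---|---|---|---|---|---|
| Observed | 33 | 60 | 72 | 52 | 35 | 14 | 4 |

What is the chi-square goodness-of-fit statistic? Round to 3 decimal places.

Expected counts E_i = n·p_i: 270×0.11 = 29.7, 270×0.24 = 64.8, 270×0.27 = 72.9, 270×0.20 = 54, 270×0.11 = 29.7, 270×0.05 = 13.5, 270×0.02 = 5.4.
0: (33 − 29.7)²/29.7 = 10.89/29.7 = 0.3667
1: (60 − 64.8)²/64.8 = 23.04/64.8 = 0.3556
2: (72 − 72.9)²/72.9 = 0.81/72.9 = 0.0111
3: (52 − 54)²/54 = 4/54 = 0.0741
4: (35 − 29.7)²/29.7 = 28.09/29.7 = 0.9458
5: (14 − 13.5)²/13.5 = 0.25/13.5 = 0.0185
≥6: (4 − 5.4)²/5.4 = 1.96/5.4 = 0.3630
Sum = 2.135

2.135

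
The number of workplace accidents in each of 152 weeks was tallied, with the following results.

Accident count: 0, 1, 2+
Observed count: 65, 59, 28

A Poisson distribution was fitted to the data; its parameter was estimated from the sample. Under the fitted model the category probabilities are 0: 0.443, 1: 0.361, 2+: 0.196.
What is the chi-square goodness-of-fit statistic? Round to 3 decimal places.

0.499

Expected counts E_i = n·p_i: 152×0.443 = 67.336, 152×0.361 = 54.872, 152×0.196 = 29.792.
χ² = (65−67.336)²/67.336 + (59−54.872)²/54.872 + (28−29.792)²/29.792
   = 0.0810 + 0.3105 + 0.1078
Sum = 0.499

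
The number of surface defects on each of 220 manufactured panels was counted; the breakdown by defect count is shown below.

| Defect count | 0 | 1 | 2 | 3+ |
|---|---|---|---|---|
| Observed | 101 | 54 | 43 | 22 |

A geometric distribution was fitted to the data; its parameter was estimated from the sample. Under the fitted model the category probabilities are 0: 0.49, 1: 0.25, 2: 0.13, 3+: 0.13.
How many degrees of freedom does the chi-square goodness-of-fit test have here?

2

There are k = 4 categories and 1 parameter estimated from the data, so df = 4 − 1 − 1 = 2.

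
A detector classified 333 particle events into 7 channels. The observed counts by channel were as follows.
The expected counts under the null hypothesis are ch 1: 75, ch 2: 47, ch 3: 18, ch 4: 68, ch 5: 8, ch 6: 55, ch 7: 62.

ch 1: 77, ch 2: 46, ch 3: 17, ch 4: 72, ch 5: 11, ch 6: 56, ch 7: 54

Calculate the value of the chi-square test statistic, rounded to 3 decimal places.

cat         O        E   (O−E)²/E
ch 1       77       75     0.0533
ch 2       46       47     0.0213
ch 3       17       18     0.0556
ch 4       72       68     0.2353
ch 5       11        8     1.1250
ch 6       56       55     0.0182
ch 7       54       62     1.0323
Sum = 2.541

2.541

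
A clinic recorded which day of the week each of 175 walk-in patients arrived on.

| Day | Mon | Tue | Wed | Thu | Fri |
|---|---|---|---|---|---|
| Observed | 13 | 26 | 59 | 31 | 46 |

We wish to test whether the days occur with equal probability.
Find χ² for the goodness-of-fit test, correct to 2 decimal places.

36.51

Expected count for each of the 5 categories: 175/5 = 35.
cat         O        E   (O−E)²/E
Mon        13       35     13.829
Tue        26       35      2.314
Wed        59       35     16.457
Thu        31       35      0.457
Fri        46       35      3.457
Sum = 36.51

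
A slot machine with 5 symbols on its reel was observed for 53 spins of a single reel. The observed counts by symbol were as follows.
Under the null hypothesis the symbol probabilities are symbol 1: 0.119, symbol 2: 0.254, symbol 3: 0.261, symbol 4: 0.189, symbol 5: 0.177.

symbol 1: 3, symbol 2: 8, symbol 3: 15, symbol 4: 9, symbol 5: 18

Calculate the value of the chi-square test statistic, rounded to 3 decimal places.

12.071

Expected counts E_i = n·p_i: 53×0.119 = 6.307, 53×0.254 = 13.462, 53×0.261 = 13.833, 53×0.189 = 10.017, 53×0.177 = 9.381.
χ² = (3−6.307)²/6.307 + (8−13.462)²/13.462 + (15−13.833)²/13.833 + (9−10.017)²/10.017 + (18−9.381)²/9.381
   = 1.7340 + 2.2161 + 0.0985 + 0.1033 + 7.9189
Sum = 12.071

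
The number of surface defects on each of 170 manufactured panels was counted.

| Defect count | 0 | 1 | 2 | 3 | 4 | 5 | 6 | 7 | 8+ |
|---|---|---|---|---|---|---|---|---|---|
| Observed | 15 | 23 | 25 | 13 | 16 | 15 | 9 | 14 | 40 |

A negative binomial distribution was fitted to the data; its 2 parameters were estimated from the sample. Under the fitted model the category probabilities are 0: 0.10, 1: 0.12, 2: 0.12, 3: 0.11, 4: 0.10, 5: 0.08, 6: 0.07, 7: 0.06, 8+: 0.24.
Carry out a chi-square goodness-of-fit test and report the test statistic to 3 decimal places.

Expected counts E_i = n·p_i: 170×0.10 = 17, 170×0.12 = 20.4, 170×0.12 = 20.4, 170×0.11 = 18.7, 170×0.10 = 17, 170×0.08 = 13.6, 170×0.07 = 11.9, 170×0.06 = 10.2, 170×0.24 = 40.8.
cat         O        E   (O−E)²/E
0          15       17     0.2353
1          23     20.4     0.3314
2          25     20.4     1.0373
3          13     18.7     1.7374
4          16       17     0.0588
5          15     13.6     0.1441
6           9     11.9     0.7067
7          14     10.2     1.4157
8+         40     40.8     0.0157
Sum = 5.682

5.682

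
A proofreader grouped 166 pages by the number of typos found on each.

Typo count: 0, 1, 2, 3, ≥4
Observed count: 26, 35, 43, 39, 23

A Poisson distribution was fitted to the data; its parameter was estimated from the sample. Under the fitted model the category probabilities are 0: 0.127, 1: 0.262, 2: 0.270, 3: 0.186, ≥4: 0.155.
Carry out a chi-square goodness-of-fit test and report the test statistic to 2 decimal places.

Expected counts E_i = n·p_i: 166×0.127 = 21.082, 166×0.262 = 43.492, 166×0.270 = 44.82, 166×0.186 = 30.876, 166×0.155 = 25.73.
χ² = (26−21.082)²/21.082 + (35−43.492)²/43.492 + (43−44.82)²/44.82 + (39−30.876)²/30.876 + (23−25.73)²/25.73
   = 1.147 + 1.658 + 0.074 + 2.138 + 0.290
Sum = 5.31

5.31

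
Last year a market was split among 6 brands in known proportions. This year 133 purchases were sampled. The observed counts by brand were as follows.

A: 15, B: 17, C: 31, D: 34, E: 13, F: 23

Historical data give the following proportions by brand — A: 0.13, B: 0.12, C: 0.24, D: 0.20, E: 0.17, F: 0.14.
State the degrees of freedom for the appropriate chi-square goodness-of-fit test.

There are k = 6 categories and no parameters were estimated from the data, so df = 6 − 1 = 5.

5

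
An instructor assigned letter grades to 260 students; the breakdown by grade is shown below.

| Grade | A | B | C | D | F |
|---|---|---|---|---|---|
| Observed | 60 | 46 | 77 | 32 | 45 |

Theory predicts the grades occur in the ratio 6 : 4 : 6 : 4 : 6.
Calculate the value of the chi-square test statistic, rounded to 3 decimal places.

Ratio total = 26. Expected counts: 260×6/26 = 60, 260×4/26 = 40, 260×6/26 = 60, 260×4/26 = 40, 260×6/26 = 60.
A: (60 − 60)²/60 = 0/60 = 0.0000
B: (46 − 40)²/40 = 36/40 = 0.9000
C: (77 − 60)²/60 = 289/60 = 4.8167
D: (32 − 40)²/40 = 64/40 = 1.6000
F: (45 − 60)²/60 = 225/60 = 3.7500
Sum = 11.067

11.067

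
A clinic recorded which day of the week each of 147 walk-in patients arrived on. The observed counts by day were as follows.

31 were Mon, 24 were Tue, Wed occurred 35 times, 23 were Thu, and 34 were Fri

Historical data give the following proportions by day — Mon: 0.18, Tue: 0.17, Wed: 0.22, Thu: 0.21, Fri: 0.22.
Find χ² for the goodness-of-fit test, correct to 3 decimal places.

3.129

Expected counts E_i = n·p_i: 147×0.18 = 26.46, 147×0.17 = 24.99, 147×0.22 = 32.34, 147×0.21 = 30.87, 147×0.22 = 32.34.
Mon: (31 − 26.46)²/26.46 = 20.6116/26.46 = 0.7790
Tue: (24 − 24.99)²/24.99 = 0.9801/24.99 = 0.0392
Wed: (35 − 32.34)²/32.34 = 7.0756/32.34 = 0.2188
Thu: (23 − 30.87)²/30.87 = 61.9369/30.87 = 2.0064
Fri: (34 − 32.34)²/32.34 = 2.7556/32.34 = 0.0852
Sum = 3.129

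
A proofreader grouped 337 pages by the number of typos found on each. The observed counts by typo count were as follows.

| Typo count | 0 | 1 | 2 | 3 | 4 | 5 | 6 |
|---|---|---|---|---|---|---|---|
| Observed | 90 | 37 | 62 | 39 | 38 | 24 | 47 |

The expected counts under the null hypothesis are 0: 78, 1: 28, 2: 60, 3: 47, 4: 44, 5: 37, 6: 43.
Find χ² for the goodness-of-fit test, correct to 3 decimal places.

0: (90 − 78)²/78 = 144/78 = 1.8462
1: (37 − 28)²/28 = 81/28 = 2.8929
2: (62 − 60)²/60 = 4/60 = 0.0667
3: (39 − 47)²/47 = 64/47 = 1.3617
4: (38 − 44)²/44 = 36/44 = 0.8182
5: (24 − 37)²/37 = 169/37 = 4.5676
6: (47 − 43)²/43 = 16/43 = 0.3721
Sum = 11.925

11.925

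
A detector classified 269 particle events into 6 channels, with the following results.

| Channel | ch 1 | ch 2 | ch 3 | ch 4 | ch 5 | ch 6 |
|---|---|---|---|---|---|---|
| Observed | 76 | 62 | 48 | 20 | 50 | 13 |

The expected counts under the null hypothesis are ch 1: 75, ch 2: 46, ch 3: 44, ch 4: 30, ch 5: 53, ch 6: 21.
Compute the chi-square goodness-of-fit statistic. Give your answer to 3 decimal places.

12.493

χ² = (76−75)²/75 + (62−46)²/46 + (48−44)²/44 + (20−30)²/30 + (50−53)²/53 + (13−21)²/21
   = 0.0133 + 5.5652 + 0.3636 + 3.3333 + 0.1698 + 3.0476
Sum = 12.493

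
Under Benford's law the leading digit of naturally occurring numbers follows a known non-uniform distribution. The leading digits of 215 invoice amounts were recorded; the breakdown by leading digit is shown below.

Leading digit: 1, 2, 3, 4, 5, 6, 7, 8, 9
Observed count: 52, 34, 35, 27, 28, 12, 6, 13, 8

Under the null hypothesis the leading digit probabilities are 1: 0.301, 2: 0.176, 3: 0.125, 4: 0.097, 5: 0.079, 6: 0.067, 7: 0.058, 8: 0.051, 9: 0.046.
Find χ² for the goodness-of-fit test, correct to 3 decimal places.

18.796

Expected counts E_i = n·p_i: 215×0.301 = 64.715, 215×0.176 = 37.84, 215×0.125 = 26.875, 215×0.097 = 20.855, 215×0.079 = 16.985, 215×0.067 = 14.405, 215×0.058 = 12.47, 215×0.051 = 10.965, 215×0.046 = 9.89.
χ² = (52−64.715)²/64.715 + (34−37.84)²/37.84 + (35−26.875)²/26.875 + (27−20.855)²/20.855 + (28−16.985)²/16.985 + (12−14.405)²/14.405 + (6−12.47)²/12.47 + (13−10.965)²/10.965 + (8−9.89)²/9.89
   = 2.4982 + 0.3897 + 2.4564 + 1.8106 + 7.1434 + 0.4015 + 3.3569 + 0.3777 + 0.3612
Sum = 18.796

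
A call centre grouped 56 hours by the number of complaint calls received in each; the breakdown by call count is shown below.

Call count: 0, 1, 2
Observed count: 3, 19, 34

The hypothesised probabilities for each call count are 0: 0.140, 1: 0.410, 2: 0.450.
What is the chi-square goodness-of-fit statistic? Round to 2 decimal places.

Expected counts E_i = n·p_i: 56×0.140 = 7.84, 56×0.410 = 22.96, 56×0.450 = 25.2.
cat         O        E   (O−E)²/E
0           3     7.84      2.988
1          19    22.96      0.683
2          34     25.2      3.073
Sum = 6.74

6.74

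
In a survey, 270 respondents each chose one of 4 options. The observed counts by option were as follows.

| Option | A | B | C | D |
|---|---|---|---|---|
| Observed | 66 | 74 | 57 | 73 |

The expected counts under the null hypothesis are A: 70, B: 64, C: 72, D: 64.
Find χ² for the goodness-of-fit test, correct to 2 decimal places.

6.18

cat         O        E   (O−E)²/E
A          66       70      0.229
B          74       64      1.563
C          57       72      3.125
D          73       64      1.266
Sum = 6.18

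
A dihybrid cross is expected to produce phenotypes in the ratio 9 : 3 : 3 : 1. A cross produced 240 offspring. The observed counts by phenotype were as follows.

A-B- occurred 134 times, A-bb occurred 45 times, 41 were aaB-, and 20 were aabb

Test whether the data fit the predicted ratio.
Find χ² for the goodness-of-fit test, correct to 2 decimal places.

2.03

Ratio total = 16. Expected counts: 240×9/16 = 135, 240×3/16 = 45, 240×3/16 = 45, 240×1/16 = 15.
cat         O        E   (O−E)²/E
A-B-      134      135      0.007
A-bb       45       45      0.000
aaB-       41       45      0.356
aabb       20       15      1.667
Sum = 2.03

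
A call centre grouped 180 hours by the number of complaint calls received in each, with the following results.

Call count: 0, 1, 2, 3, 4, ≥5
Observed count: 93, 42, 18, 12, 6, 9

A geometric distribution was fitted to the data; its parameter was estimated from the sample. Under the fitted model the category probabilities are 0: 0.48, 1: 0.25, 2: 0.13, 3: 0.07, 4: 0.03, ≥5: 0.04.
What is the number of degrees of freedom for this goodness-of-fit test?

There are k = 6 categories and 1 parameter estimated from the data, so df = 6 − 1 − 1 = 4.

4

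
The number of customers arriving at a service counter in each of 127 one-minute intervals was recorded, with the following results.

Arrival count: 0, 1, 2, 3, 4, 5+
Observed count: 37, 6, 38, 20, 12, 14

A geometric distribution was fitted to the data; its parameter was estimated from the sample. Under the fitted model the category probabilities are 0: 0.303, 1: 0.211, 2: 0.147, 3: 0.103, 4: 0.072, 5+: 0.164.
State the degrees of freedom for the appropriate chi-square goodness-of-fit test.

4

There are k = 6 categories and 1 parameter estimated from the data, so df = 6 − 1 − 1 = 4.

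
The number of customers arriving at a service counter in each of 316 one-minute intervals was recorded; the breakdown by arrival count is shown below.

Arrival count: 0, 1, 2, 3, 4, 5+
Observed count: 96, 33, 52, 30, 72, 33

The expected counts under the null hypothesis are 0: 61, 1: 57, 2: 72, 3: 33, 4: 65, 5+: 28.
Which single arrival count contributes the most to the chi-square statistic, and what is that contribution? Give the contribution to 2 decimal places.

0, 20.08

χ² = (96−61)²/61 + (33−57)²/57 + (52−72)²/72 + (30−33)²/33 + (72−65)²/65 + (33−28)²/28
   = 20.082 + 10.105 + 5.556 + 0.273 + 0.754 + 0.893
The largest term is for 0: 20.08.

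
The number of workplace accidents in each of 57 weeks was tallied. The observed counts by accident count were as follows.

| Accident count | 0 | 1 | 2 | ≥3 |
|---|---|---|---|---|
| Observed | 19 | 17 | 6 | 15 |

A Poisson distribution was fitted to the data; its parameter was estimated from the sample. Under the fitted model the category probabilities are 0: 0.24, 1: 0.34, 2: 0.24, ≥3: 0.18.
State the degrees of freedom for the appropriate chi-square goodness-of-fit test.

2

There are k = 4 categories and 1 parameter estimated from the data, so df = 4 − 1 − 1 = 2.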